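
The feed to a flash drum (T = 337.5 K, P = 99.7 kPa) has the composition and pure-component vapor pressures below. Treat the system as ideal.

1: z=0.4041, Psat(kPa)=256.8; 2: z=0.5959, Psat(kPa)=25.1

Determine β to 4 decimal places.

β = 0.1619

Raoult's law: Kᵢ = Pᵢˢᵃᵗ/P = Pᵢˢᵃᵗ/99.7.
  K_1 = 256.8/99.7 = 2.575727, K_2 = 25.1/99.7 = 0.251755
Material balance + equilibrium reduce to Σ zᵢ(Kᵢ−1)/(1+β(Kᵢ−1)) = 0.
Feasibility: ΣzᵢKᵢ = 1.1909, Σzᵢ/Kᵢ = 2.5239 — both > 1, two phases present.
Newton iteration, β⁰ = 0.5:
  β = 0.5000: g = -0.35625, g' = -1.1656 → β = 0.1944
  β = 0.1944: g = -0.03429, g' = -1.0449 → β = 0.1615
  β = 0.1615: g = 0.00038, g' = -1.0692 → β = 0.1619
Converged at β = 0.1619.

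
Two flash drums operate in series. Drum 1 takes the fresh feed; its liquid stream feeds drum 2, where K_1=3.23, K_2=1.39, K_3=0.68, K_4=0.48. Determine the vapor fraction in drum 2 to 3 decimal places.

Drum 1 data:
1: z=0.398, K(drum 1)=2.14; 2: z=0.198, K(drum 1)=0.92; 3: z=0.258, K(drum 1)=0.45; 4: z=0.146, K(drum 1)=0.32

V/F (drum 2) = 0.748

Drum 1:
Material balance + equilibrium reduce to Σ zᵢ(Kᵢ−1)/(1+ψ₁(Kᵢ−1)) = 0.
g(0) = ΣzᵢKᵢ − 1 = 0.197 and g(1) = 1 − Σzᵢ/Kᵢ = -0.431, so a root lies in (0, 1).
Iterate (Newton) starting at ψ₁ = 0.57:
  ψ₁ = 0.570: g = -0.1104, g' = -0.537 → ψ₁ = 0.364
  ψ₁ = 0.364: g = -0.0052, g' = -0.501 → ψ₁ = 0.354
Converged at ψ₁ = 0.354.
Drum-1 compositions:
  1: x = 0.284, y = 0.607
  2: x = 0.204, y = 0.187
  3: x = 0.320, y = 0.144
  4: x = 0.192, y = 0.062
Drum-2 feed = drum-1 liquid: z₂ = (0.2836, 0.2038, 0.3204, 0.1923).
Drum 2:
Let ψ₂ = V/F and solve Σ zᵢ(Kᵢ−1)/(1+ψ₂(Kᵢ−1)) = 0.
g(0) = ΣzᵢKᵢ − 1 = 0.509 and g(1) = 1 − Σzᵢ/Kᵢ = -0.106, so a root lies in (0, 1).
Iterate (Newton) starting at ψ₂ = 0.52:
  ψ₂ = 0.520: g = 0.0988, g' = -0.469 → ψ₂ = 0.731
  ψ₂ = 0.731: g = 0.0072, g' = -0.414 → ψ₂ = 0.748
Converged at ψ₂ = 0.748.
  1: x = 0.106, y = 0.343
  2: x = 0.158, y = 0.219
  3: x = 0.421, y = 0.286
  4: x = 0.315, y = 0.151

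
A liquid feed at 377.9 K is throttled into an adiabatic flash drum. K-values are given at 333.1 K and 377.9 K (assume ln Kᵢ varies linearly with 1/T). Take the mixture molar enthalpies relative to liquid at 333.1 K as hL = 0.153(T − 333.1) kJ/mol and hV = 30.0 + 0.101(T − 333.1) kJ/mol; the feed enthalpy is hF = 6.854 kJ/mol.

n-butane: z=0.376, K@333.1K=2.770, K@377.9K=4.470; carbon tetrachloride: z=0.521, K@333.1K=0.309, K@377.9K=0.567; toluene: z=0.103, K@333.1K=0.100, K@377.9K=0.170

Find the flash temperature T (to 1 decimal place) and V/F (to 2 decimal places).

Adiabatic flash: solve Rachford–Rice at each trial T, then check hF = ψ·hV(T) + (1−ψ)·hL(T).
  T = 333.1 K: K = (2.770, 0.309, 0.100), RR gives ψ = 0.165, H_out = 4.947 kJ/mol
  T = 377.9 K: K = (4.470, 0.567, 0.170), RR gives ψ = 0.545, H_out = 21.932 kJ/mol
  T = 355.5 K: K = (3.572, 0.427, 0.133), RR gives ψ = 0.356, H_out = 13.700 kJ/mol
  T = 344.3 K: K = (3.159, 0.365, 0.116), RR gives ψ = 0.265, H_out = 9.498 kJ/mol
  T = 338.7 K: K = (2.961, 0.336, 0.108), RR gives ψ = 0.216, H_out = 7.286 kJ/mol
  T = 335.9 K: K = (2.865, 0.322, 0.104), RR gives ψ = 0.191, H_out = 6.135 kJ/mol
  T = 337.3 K: K = (2.913, 0.329, 0.106), RR gives ψ = 0.204, H_out = 6.715 kJ/mol
Linear interpolation between T = 337.3 (H_out = 6.715) and T = 338.7 (H_out = 7.286) on hF = 6.854 gives T ≈ 337.6 K, at which ψ = 0.21.

T = 337.6 K, V/F = 0.21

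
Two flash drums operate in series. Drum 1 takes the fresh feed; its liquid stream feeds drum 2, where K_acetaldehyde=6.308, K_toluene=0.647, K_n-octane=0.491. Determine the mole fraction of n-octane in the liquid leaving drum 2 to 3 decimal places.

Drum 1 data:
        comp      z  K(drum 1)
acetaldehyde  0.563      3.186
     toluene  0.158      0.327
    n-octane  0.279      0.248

x_n-octane (drum 2) = 0.620

Drum 1:
Newton–Raphson from ψ₁ = 0.63:
  ψ₁ = 0.630: g = -0.0656, g' = -1.262 → ψ₁ = 0.578
  ψ₁ = 0.578: g = -0.0014, g' = -1.210 → ψ₁ = 0.577
Converged at ψ₁ = 0.577.
Drum-1 compositions:
  acetaldehyde: x = 0.249, y = 0.793
  toluene: x = 0.258, y = 0.084
  n-octane: x = 0.493, y = 0.122
Drum-2 feed = drum-1 liquid: z₂ = (0.2490, 0.2583, 0.4927).
Drum 2:
Newton–Raphson from ψ₂ = 0.38:
  ψ₂ = 0.380: g = 0.0219, g' = -1.010 → ψ₂ = 0.402
Converged at ψ₂ = 0.402.
  acetaldehyde: x = 0.079, y = 0.501
  toluene: x = 0.301, y = 0.195
  n-octane: x = 0.620, y = 0.304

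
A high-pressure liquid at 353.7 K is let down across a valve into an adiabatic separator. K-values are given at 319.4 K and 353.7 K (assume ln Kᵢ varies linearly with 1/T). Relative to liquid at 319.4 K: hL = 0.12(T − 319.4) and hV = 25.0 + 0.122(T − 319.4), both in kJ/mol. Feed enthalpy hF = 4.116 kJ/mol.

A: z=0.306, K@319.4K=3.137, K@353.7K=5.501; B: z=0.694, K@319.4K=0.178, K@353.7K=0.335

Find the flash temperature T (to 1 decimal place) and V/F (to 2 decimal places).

Adiabatic flash: solve Rachford–Rice at each trial T, then check hF = ψ·hV(T) + (1−ψ)·hL(T).
  T = 319.4 K: K = (3.137, 0.178), RR gives ψ = 0.048, H_out = 1.188 kJ/mol
  T = 353.7 K: K = (5.501, 0.335), RR gives ψ = 0.306, H_out = 11.786 kJ/mol
  T = 336.5 K: K = (4.211, 0.248), RR gives ψ = 0.191, H_out = 6.826 kJ/mol
  T = 327.9 K: K = (3.645, 0.211), RR gives ψ = 0.125, H_out = 4.156 kJ/mol
  T = 323.6 K: K = (3.382, 0.194), RR gives ψ = 0.088, H_out = 2.709 kJ/mol
  T = 325.8 K: K = (3.515, 0.202), RR gives ψ = 0.108, H_out = 3.461 kJ/mol
Linear interpolation between T = 325.8 (H_out = 3.461) and T = 327.9 (H_out = 4.156) on hF = 4.116 gives T ≈ 327.8 K, at which ψ = 0.12.

T = 327.8 K, V/F = 0.12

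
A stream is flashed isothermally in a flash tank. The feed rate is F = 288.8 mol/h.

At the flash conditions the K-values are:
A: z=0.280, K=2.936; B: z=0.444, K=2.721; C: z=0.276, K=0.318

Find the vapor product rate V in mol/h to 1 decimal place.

Newton–Raphson from V/F = 0.5:
  V/F = 0.500: g = 0.4005, g' = -0.946 → V/F = 0.923
  V/F = 0.923: g = -0.0185, g' = -1.267 → V/F = 0.909
  V/F = 0.909: g = -0.0003, g' = -1.225 → V/F = 0.908
Converged at V/F = 0.908.
Then V = V/F·F = 0.9083·288.8 = 262.3 mol/h and L = F − V = 26.5 mol/h.

V = 262.3 mol/h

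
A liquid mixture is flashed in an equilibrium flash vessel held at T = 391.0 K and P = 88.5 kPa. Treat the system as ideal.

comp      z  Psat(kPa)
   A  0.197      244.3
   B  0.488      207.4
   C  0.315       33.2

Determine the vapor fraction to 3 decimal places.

Raoult's law: Kᵢ = Pᵢˢᵃᵗ/P = Pᵢˢᵃᵗ/88.5.
  K_A = 244.3/88.5 = 2.76045, K_B = 207.4/88.5 = 2.34350, K_C = 33.2/88.5 = 0.37514
Let ψ = V/F and solve Σ zᵢ(Kᵢ−1)/(1+ψ(Kᵢ−1)) = 0.
g(0) = ΣzᵢKᵢ − 1 = 0.806 and g(1) = 1 − Σzᵢ/Kᵢ = -0.119, so a root lies in (0, 1).
Newton–Raphson from ψ = 0.5:
  ψ = 0.500: g = 0.2904, g' = -0.748 → ψ = 0.888
  ψ = 0.888: g = -0.0081, g' = -0.897 → ψ = 0.879
Converged at ψ = 0.879.

ψ = 0.879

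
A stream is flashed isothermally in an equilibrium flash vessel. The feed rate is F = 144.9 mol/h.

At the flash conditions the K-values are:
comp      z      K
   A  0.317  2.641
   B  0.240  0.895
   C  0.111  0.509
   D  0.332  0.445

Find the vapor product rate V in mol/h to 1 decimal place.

V = 53.3 mol/h

Rachford–Rice: g(β) = Σ zᵢ(Kᵢ−1)/(1+β(Kᵢ−1)) = 0.
Check two-phase: ΣzᵢKᵢ = 1.256 > 1 and Σzᵢ/Kᵢ = 1.352 > 1, so g(0) = 0.256 > 0 and g(1) = -0.352 < 0.
Newton–Raphson from β = 0.5:
  β = 0.500: g = -0.0681, g' = -0.503 → β = 0.365
  β = 0.365: g = 0.0018, g' = -0.537 → β = 0.368
Converged at β = 0.368.
Then V = β·F = 0.3681·144.9 = 53.3 mol/h and L = F − V = 91.6 mol/h.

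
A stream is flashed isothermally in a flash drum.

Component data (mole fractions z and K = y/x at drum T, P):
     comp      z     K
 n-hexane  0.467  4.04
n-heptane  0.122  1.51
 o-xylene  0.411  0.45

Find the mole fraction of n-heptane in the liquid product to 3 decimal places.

Rachford–Rice: g(ψ) = Σ zᵢ(Kᵢ−1)/(1+ψ(Kᵢ−1)) = 0.
Feasibility: ΣzᵢKᵢ = 2.256, Σzᵢ/Kᵢ = 1.110 — both > 1, two phases present.
Iterate (Newton) starting at ψ = 0.62:
  ψ = 0.620: g = 0.1964, g' = -0.823 → ψ = 0.859
  ψ = 0.859: g = 0.0082, g' = -0.793 → ψ = 0.869
Converged at ψ = 0.869.
Compositions from xᵢ = zᵢ/(1+ψ(Kᵢ−1)), yᵢ = Kᵢxᵢ:
  n-hexane: x = 0.128, y = 0.518
  n-heptane: x = 0.085, y = 0.128
  o-xylene: x = 0.787, y = 0.354

x_n-heptane = 0.085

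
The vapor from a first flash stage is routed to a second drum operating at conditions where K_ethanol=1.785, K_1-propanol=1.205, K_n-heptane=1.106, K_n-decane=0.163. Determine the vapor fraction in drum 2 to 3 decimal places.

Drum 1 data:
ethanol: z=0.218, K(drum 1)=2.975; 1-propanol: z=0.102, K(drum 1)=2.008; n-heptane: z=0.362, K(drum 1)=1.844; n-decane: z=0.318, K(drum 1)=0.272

V/F (drum 2) = 0.466

Drum 1:
Rachford–Rice: g(ψ₁) = Σ zᵢ(Kᵢ−1)/(1+ψ₁(Kᵢ−1)) = 0.
Feasibility: ΣzᵢKᵢ = 1.607, Σzᵢ/Kᵢ = 1.490 — both > 1, two phases present.
Newton–Raphson from ψ₁ = 0.36:
  ψ₁ = 0.360: g = 0.2477, g' = -0.807 → ψ₁ = 0.667
  ψ₁ = 0.667: g = -0.0070, g' = -0.937 → ψ₁ = 0.659
Converged at ψ₁ = 0.659.
Drum-1 compositions:
  ethanol: x = 0.095, y = 0.282
  1-propanol: x = 0.061, y = 0.123
  n-heptane: x = 0.233, y = 0.429
  n-decane: x = 0.611, y = 0.166
Drum-2 feed = drum-1 vapor: z₂ = (0.2817, 0.1231, 0.4289, 0.1663).
Drum 2:
Rachford–Rice: g(ψ₂) = Σ zᵢ(Kᵢ−1)/(1+ψ₂(Kᵢ−1)) = 0.
Check two-phase: ΣzᵢKᵢ = 1.153 > 1 and Σzᵢ/Kᵢ = 1.668 > 1, so g(0) = 0.153 > 0 and g(1) = -0.668 < 0.
Newton iteration, ψ₂⁰ = 0.5:
  ψ₂ = 0.500: g = -0.0145, g' = -0.443 → ψ₂ = 0.467
  ψ₂ = 0.467: g = -0.0005, g' = -0.416 → ψ₂ = 0.466
Converged at ψ₂ = 0.466.
  ethanol: x = 0.206, y = 0.368
  1-propanol: x = 0.112, y = 0.135
  n-heptane: x = 0.409, y = 0.452
  n-decane: x = 0.273, y = 0.044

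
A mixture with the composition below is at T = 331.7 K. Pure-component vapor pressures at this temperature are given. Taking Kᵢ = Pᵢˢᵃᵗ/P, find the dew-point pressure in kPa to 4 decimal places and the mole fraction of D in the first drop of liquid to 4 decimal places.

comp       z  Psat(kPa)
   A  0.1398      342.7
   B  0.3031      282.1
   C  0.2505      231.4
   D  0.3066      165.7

Pdew = 226.4877 kPa, x_D = 0.4191

At the dew point ψ → 1, so Σzᵢ/Kᵢ = 1 with Kᵢ = Pᵢˢᵃᵗ/P ⇒ 1/P = Σzᵢ/Pᵢˢᵃᵗ.
1/P = 0.1398/342.7 + 0.3031/282.1 + 0.2505/231.4 + 0.3066/165.7 = 0.0044153 ⇒ P = 226.4877 kPa
xᵢ = zᵢP/Pᵢˢᵃᵗ ⇒ x_D = 0.3066·226.4877/165.7 = 0.4191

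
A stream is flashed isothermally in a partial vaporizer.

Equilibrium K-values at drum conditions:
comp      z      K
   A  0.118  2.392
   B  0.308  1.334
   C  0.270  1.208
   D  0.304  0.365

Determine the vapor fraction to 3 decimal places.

Iterate (Newton) starting at ψ = 0.55:
  ψ = 0.550: g = -0.0663, g' = -0.397 → ψ = 0.383
  ψ = 0.383: g = -0.0047, g' = -0.348 → ψ = 0.369
Converged at ψ = 0.369.

ψ = 0.369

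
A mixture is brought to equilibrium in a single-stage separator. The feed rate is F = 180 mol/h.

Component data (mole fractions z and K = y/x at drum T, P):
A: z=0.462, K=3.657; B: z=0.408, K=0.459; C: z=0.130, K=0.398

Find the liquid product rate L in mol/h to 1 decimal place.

L = 67.0 mol/h

Rachford–Rice: g(V/F) = Σ zᵢ(Kᵢ−1)/(1+V/F(Kᵢ−1)) = 0.
Feasibility: ΣzᵢKᵢ = 1.929, Σzᵢ/Kᵢ = 1.342 — both > 1, two phases present.
Newton iteration, V/F⁰ = 0.5:
  V/F = 0.500: g = 0.1126, g' = -0.922 → V/F = 0.622
  V/F = 0.622: g = 0.0049, g' = -0.855 → V/F = 0.628
Converged at V/F = 0.628.
Then V = V/F·F = 0.6278·180 = 113.0 mol/h and L = F − V = 67.0 mol/h.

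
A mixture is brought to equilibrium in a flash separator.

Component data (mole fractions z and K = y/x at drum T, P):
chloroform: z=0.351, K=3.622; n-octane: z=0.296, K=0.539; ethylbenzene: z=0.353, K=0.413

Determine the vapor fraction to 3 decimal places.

ψ = 0.413

Newton iteration, ψ⁰ = 0.69:
  ψ = 0.690: g = -0.2208, g' = -0.785 → ψ = 0.409
  ψ = 0.409: g = 0.0036, g' = -0.868 → ψ = 0.413
Converged at ψ = 0.413.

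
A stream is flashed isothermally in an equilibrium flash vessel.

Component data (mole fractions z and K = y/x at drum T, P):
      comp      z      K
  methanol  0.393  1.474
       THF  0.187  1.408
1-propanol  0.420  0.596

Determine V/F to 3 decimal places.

V/F = 0.507

Rachford–Rice: g(V/F) = Σ zᵢ(Kᵢ−1)/(1+V/F(Kᵢ−1)) = 0.
Check two-phase: ΣzᵢKᵢ = 1.093 > 1 and Σzᵢ/Kᵢ = 1.104 > 1, so g(0) = 0.093 > 0 and g(1) = -0.104 < 0.
Newton iteration, V/F⁰ = 0.5:
  V/F = 0.500: g = 0.0013, g' = -0.187 → V/F = 0.507
Converged at V/F = 0.507.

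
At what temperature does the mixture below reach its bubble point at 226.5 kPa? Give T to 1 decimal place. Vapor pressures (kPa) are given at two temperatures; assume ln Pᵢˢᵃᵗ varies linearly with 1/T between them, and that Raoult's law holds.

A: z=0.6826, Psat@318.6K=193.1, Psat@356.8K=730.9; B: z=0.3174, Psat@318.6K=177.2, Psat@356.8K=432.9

Bubble-point temperature: ΣzᵢPᵢˢᵃᵗ(T) = P. Interpolate ln Pᵢˢᵃᵗ = aᵢ + bᵢ/T.
  T = 318.6 K: ΣzᵢPᵢˢᵃᵗ = 188.05 kPa
  T = 356.8 K: ΣzᵢPᵢˢᵃᵗ = 636.31 kPa
  T = 337.7 K: ΣzᵢPᵢˢᵃᵗ = 356.43 kPa
  T = 328.1 K: ΣzᵢPᵢˢᵃᵗ = 260.54 kPa
  T = 323.4 K: ΣzᵢPᵢˢᵃᵗ = 222.18 kPa
  T = 325.8 K: ΣzᵢPᵢˢᵃᵗ = 241.12 kPa
  T = 324.6 K: ΣzᵢPᵢˢᵃᵗ = 231.49 kPa
Interpolating between 323.4 K and 324.6 K gives T ≈ 324.0 K.

T = 324.0 K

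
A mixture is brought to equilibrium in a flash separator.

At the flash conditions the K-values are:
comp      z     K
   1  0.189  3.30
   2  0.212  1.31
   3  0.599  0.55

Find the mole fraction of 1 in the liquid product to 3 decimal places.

x_1 = 0.110

Let ψ = V/F and solve Σ zᵢ(Kᵢ−1)/(1+ψ(Kᵢ−1)) = 0.
Check two-phase: ΣzᵢKᵢ = 1.231 > 1 and Σzᵢ/Kᵢ = 1.308 > 1, so g(0) = 0.231 > 0 and g(1) = -0.308 < 0.
Newton–Raphson from ψ = 0.5:
  ψ = 0.500: g = -0.0887, g' = -0.434 → ψ = 0.295
  ψ = 0.295: g = 0.0082, g' = -0.533 → ψ = 0.311
Converged at ψ = 0.311.
Compositions from xᵢ = zᵢ/(1+ψ(Kᵢ−1)), yᵢ = Kᵢxᵢ:
  1: x = 0.110, y = 0.364
  2: x = 0.193, y = 0.253
  3: x = 0.696, y = 0.383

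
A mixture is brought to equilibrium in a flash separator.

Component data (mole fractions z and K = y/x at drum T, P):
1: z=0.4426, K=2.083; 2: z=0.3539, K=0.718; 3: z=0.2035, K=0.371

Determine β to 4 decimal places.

Newton iteration, β⁰ = 0.65:
  β = 0.6500: g = -0.05742, g' = -0.4514 → β = 0.5228
  β = 0.5228: g = -0.00172, g' = -0.4291 → β = 0.5188
Converged at β = 0.5188.

β = 0.5188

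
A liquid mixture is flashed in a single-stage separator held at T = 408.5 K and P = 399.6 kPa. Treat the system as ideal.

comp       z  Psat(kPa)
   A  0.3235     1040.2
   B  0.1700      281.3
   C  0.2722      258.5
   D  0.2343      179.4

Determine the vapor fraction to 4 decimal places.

ψ = 0.3626

Raoult's law: Kᵢ = Pᵢˢᵃᵗ/P = Pᵢˢᵃᵗ/399.6.
  K_A = 1040.2/399.6 = 2.603103, K_B = 281.3/399.6 = 0.703954, K_C = 258.5/399.6 = 0.646897, K_D = 179.4/399.6 = 0.448949
Let ψ = V/F and solve Σ zᵢ(Kᵢ−1)/(1+ψ(Kᵢ−1)) = 0.
Check two-phase: ΣzᵢKᵢ = 1.2431 > 1 and Σzᵢ/Kᵢ = 1.3084 > 1, so g(0) = 0.2431 > 0 and g(1) = -0.3084 < 0.
Newton iteration, ψ⁰ = 0.44:
  ψ = 0.4400: g = -0.03799, g' = -0.4771 → ψ = 0.3604
  ψ = 0.3604: g = 0.00114, g' = -0.5080 → ψ = 0.3626
Converged at ψ = 0.3626.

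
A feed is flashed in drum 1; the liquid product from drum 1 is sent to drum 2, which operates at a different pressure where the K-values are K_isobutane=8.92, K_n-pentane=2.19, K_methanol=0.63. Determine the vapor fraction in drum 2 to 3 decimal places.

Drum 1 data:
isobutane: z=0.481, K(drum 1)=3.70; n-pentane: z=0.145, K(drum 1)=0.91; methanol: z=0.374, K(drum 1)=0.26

V/F (drum 2) = 0.690

Drum 1:
Material balance + equilibrium reduce to Σ zᵢ(Kᵢ−1)/(1+ψ₁(Kᵢ−1)) = 0.
g(0) = ΣzᵢKᵢ − 1 = 1.009 and g(1) = 1 − Σzᵢ/Kᵢ = -0.728, so a root lies in (0, 1).
Newton iteration, ψ₁⁰ = 0.32:
  ψ₁ = 0.320: g = 0.3207, g' = -1.362 → ψ₁ = 0.555
  ψ₁ = 0.555: g = 0.0359, g' = -1.153 → ψ₁ = 0.587
  ψ₁ = 0.587: g = -0.0002, g' = -1.166 → ψ₁ = 0.586
Converged at ψ₁ = 0.586.
Drum-1 compositions:
  isobutane: x = 0.186, y = 0.689
  n-pentane: x = 0.153, y = 0.139
  methanol: x = 0.661, y = 0.172
Drum-2 feed = drum-1 liquid: z₂ = (0.1862, 0.1531, 0.6607).
Drum 2:
Let ψ₂ = V/F and solve Σ zᵢ(Kᵢ−1)/(1+ψ₂(Kᵢ−1)) = 0.
g(0) = ΣzᵢKᵢ − 1 = 1.412 and g(1) = 1 − Σzᵢ/Kᵢ = -0.140, so a root lies in (0, 1).
Newton iteration, ψ₂⁰ = 0.5:
  ψ₂ = 0.500: g = 0.1116, g' = -0.696 → ψ₂ = 0.660
  ψ₂ = 0.660: g = 0.0152, g' = -0.527 → ψ₂ = 0.689
  ψ₂ = 0.689: g = 0.0003, g' = -0.508 → ψ₂ = 0.690
Converged at ψ₂ = 0.690.
  isobutane: x = 0.029, y = 0.257
  n-pentane: x = 0.084, y = 0.184
  methanol: x = 0.887, y = 0.559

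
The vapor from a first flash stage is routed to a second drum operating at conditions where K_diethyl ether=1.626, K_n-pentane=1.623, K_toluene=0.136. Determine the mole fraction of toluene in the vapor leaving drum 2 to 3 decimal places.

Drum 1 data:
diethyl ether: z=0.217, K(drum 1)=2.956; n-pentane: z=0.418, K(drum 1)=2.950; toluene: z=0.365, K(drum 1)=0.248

Drum 1:
Rachford–Rice: g(ψ₁) = Σ zᵢ(Kᵢ−1)/(1+ψ₁(Kᵢ−1)) = 0.
Feasibility: ΣzᵢKᵢ = 1.965, Σzᵢ/Kᵢ = 1.687 — both > 1, two phases present.
Newton–Raphson from ψ₁ = 0.5:
  ψ₁ = 0.500: g = 0.1874, g' = -1.150 → ψ₁ = 0.663
  ψ₁ = 0.663: g = -0.0071, g' = -1.281 → ψ₁ = 0.657
Converged at ψ₁ = 0.657.
Drum-1 compositions:
  diethyl ether: x = 0.095, y = 0.281
  n-pentane: x = 0.183, y = 0.540
  toluene: x = 0.722, y = 0.179
Drum-2 feed = drum-1 vapor: z₂ = (0.2806, 0.5404, 0.1790).
Drum 2:
Newton–Raphson from ψ₂ = 0.39:
  ψ₂ = 0.390: g = 0.1787, g' = -0.511 → ψ₂ = 0.740
  ψ₂ = 0.740: g = -0.0784, g' = -1.177 → ψ₂ = 0.673
  ψ₂ = 0.673: g = -0.0091, g' = -0.923 → ψ₂ = 0.663
Converged at ψ₂ = 0.663.
  diethyl ether: x = 0.198, y = 0.322
  n-pentane: x = 0.382, y = 0.621
  toluene: x = 0.419, y = 0.057

y_toluene (drum 2) = 0.057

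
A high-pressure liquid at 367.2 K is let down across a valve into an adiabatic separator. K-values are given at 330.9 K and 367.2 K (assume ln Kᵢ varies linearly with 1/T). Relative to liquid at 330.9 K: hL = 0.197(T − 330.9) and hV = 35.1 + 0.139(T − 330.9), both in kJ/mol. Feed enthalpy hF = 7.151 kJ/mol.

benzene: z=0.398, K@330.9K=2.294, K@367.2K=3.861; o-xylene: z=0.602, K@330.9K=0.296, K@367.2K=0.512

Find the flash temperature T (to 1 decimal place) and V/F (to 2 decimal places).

T = 335.8 K, V/F = 0.18

Adiabatic flash: solve Rachford–Rice at each trial T, then check hF = ψ·hV(T) + (1−ψ)·hL(T).
  T = 330.9 K: K = (2.294, 0.296), RR gives ψ = 0.100, H_out = 3.514 kJ/mol
  T = 367.2 K: K = (3.861, 0.512), RR gives ψ = 0.605, H_out = 27.118 kJ/mol
  T = 349.0 K: K = (3.014, 0.395), RR gives ψ = 0.359, H_out = 15.775 kJ/mol
  T = 339.9 K: K = (2.637, 0.343), RR gives ψ = 0.238, H_out = 9.999 kJ/mol
  T = 335.4 K: K = (2.462, 0.319), RR gives ψ = 0.173, H_out = 6.897 kJ/mol
  T = 337.6 K: K = (2.547, 0.330), RR gives ψ = 0.205, H_out = 8.443 kJ/mol
Linear interpolation between T = 335.4 (H_out = 6.897) and T = 337.6 (H_out = 8.443) on hF = 7.151 gives T ≈ 335.8 K, at which ψ = 0.18.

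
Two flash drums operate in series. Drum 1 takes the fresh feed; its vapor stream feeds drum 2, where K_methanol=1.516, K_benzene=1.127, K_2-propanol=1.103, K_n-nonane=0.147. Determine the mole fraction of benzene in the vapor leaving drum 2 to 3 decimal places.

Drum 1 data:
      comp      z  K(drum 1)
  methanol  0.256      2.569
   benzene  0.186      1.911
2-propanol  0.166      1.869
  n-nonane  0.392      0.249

Drum 1:
Material balance + equilibrium reduce to Σ zᵢ(Kᵢ−1)/(1+ψ₁(Kᵢ−1)) = 0.
Feasibility: ΣzᵢKᵢ = 1.421, Σzᵢ/Kᵢ = 1.860 — both > 1, two phases present.
Newton iteration, ψ₁⁰ = 0.5:
  ψ₁ = 0.500: g = -0.0293, g' = -0.899 → ψ₁ = 0.467
Converged at ψ₁ = 0.467.
Drum-1 compositions:
  methanol: x = 0.148, y = 0.380
  benzene: x = 0.130, y = 0.249
  2-propanol: x = 0.118, y = 0.221
  n-nonane: x = 0.604, y = 0.150
Drum-2 feed = drum-1 vapor: z₂ = (0.3796, 0.2494, 0.2207, 0.1503).
Drum 2:
Newton iteration, ψ₂⁰ = 0.5:
  ψ₂ = 0.500: g = -0.0165, g' = -0.402 → ψ₂ = 0.459
  ψ₂ = 0.459: g = -0.0007, g' = -0.367 → ψ₂ = 0.457
Converged at ψ₂ = 0.457.
  methanol: x = 0.307, y = 0.466
  benzene: x = 0.236, y = 0.266
  2-propanol: x = 0.211, y = 0.232
  n-nonane: x = 0.246, y = 0.036

y_benzene (drum 2) = 0.266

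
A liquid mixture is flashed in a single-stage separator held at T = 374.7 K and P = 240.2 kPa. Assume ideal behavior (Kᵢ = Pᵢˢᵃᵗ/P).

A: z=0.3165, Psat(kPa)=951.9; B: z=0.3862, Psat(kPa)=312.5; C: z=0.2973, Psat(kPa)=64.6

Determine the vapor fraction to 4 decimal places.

ψ = 0.6539

Raoult's law: Kᵢ = Pᵢˢᵃᵗ/P = Pᵢˢᵃᵗ/240.2.
  K_A = 951.9/240.2 = 3.962948, K_B = 312.5/240.2 = 1.300999, K_C = 64.6/240.2 = 0.268943
Let ψ = V/F and solve Σ zᵢ(Kᵢ−1)/(1+ψ(Kᵢ−1)) = 0.
Feasibility: ΣzᵢKᵢ = 1.8367, Σzᵢ/Kᵢ = 1.4822 — both > 1, two phases present.
Newton–Raphson from ψ = 0.6:
  ψ = 0.6000: g = 0.04889, g' = -0.8894 → ψ = 0.6550
  ψ = 0.6550: g = -0.00102, g' = -0.9307 → ψ = 0.6539
Converged at ψ = 0.6539.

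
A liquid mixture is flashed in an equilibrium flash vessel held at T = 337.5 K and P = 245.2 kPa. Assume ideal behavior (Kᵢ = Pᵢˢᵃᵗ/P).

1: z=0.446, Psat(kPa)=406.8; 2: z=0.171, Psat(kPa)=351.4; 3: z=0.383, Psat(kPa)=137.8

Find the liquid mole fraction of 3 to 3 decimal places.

x_3 = 0.574

Raoult's law: Kᵢ = Pᵢˢᵃᵗ/P = Pᵢˢᵃᵗ/245.2.
  K_1 = 406.8/245.2 = 1.65905, K_2 = 351.4/245.2 = 1.43312, K_3 = 137.8/245.2 = 0.56199
Rachford–Rice: g(β) = Σ zᵢ(Kᵢ−1)/(1+β(Kᵢ−1)) = 0.
g(0) = ΣzᵢKᵢ − 1 = 0.200 and g(1) = 1 − Σzᵢ/Kᵢ = -0.070, so a root lies in (0, 1).
Iterate (Newton) starting at β = 0.38:
  β = 0.380: g = 0.0974, g' = -0.253 → β = 0.765
  β = 0.765: g = -0.0011, g' = -0.270 → β = 0.760
Converged at β = 0.760.
Compositions from xᵢ = zᵢ/(1+β(Kᵢ−1)), yᵢ = Kᵢxᵢ:
  1: x = 0.297, y = 0.493
  2: x = 0.129, y = 0.184
  3: x = 0.574, y = 0.323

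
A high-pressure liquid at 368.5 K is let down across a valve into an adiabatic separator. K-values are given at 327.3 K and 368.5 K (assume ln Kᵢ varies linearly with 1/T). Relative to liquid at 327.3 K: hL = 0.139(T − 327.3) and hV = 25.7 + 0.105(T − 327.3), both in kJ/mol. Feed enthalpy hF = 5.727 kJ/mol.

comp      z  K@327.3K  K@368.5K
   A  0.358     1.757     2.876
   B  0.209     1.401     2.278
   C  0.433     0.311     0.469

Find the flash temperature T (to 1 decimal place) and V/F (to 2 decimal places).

T = 330.4 K, V/F = 0.21

Adiabatic flash: solve Rachford–Rice at each trial T, then check hF = ψ·hV(T) + (1−ψ)·hL(T).
  T = 327.3 K: K = (1.757, 1.401, 0.311), RR gives ψ = 0.127, H_out = 3.266 kJ/mol
  T = 368.5 K: K = (2.876, 2.278, 0.469), RR gives ψ = 0.801, H_out = 25.200 kJ/mol
  T = 347.9 K: K = (2.281, 1.812, 0.387), RR gives ψ = 0.527, H_out = 16.045 kJ/mol
  T = 337.6 K: K = (2.010, 1.600, 0.348), RR gives ψ = 0.359, H_out = 10.524 kJ/mol
  T = 332.5 K: K = (1.882, 1.500, 0.329), RR gives ψ = 0.255, H_out = 7.242 kJ/mol
  T = 329.9 K: K = (1.819, 1.450, 0.320), RR gives ψ = 0.195, H_out = 5.351 kJ/mol
  T = 331.2 K: K = (1.851, 1.475, 0.325), RR gives ψ = 0.226, H_out = 6.318 kJ/mol
Linear interpolation between T = 329.9 (H_out = 5.351) and T = 331.2 (H_out = 6.318) on hF = 5.727 gives T ≈ 330.4 K, at which ψ = 0.21.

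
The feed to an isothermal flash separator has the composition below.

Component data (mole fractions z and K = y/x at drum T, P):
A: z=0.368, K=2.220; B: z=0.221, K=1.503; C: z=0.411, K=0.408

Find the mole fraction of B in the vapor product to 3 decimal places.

Rachford–Rice: g(ψ) = Σ zᵢ(Kᵢ−1)/(1+ψ(Kᵢ−1)) = 0.
g(0) = ΣzᵢKᵢ − 1 = 0.317 and g(1) = 1 − Σzᵢ/Kᵢ = -0.320, so a root lies in (0, 1).
Iterate (Newton) starting at ψ = 0.5:
  ψ = 0.500: g = 0.0221, g' = -0.538 → ψ = 0.541
Converged at ψ = 0.541.
Compositions from xᵢ = zᵢ/(1+ψ(Kᵢ−1)), yᵢ = Kᵢxᵢ:
  A: x = 0.222, y = 0.492
  B: x = 0.174, y = 0.261
  C: x = 0.605, y = 0.247

y_B = 0.261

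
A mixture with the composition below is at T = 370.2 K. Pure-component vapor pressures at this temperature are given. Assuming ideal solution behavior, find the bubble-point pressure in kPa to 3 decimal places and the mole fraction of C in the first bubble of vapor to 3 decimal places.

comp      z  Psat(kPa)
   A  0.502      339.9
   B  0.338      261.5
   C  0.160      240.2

At the bubble point ψ → 0, so ΣzᵢKᵢ = 1 with Kᵢ = Pᵢˢᵃᵗ/P ⇒ P = ΣzᵢPᵢˢᵃᵗ.
P = 0.502·339.9 + 0.338·261.5 + 0.160·240.2 = 297.449 kPa
yᵢ = zᵢPᵢˢᵃᵗ/P ⇒ y_C = 0.160·240.2/297.449 = 0.129

Pbub = 297.449 kPa, y_C = 0.129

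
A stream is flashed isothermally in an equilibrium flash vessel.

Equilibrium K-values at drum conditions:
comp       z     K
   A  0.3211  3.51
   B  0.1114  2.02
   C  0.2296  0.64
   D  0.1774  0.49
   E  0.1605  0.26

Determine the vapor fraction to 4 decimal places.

ψ = 0.5276

Rachford–Rice: g(ψ) = Σ zᵢ(Kᵢ−1)/(1+ψ(Kᵢ−1)) = 0.
Feasibility: ΣzᵢKᵢ = 1.6277, Σzᵢ/Kᵢ = 1.4847 — both > 1, two phases present.
Newton–Raphson from ψ = 0.66:
  ψ = 0.6600: g = -0.10566, g' = -0.8199 → ψ = 0.5311
  ψ = 0.5311: g = -0.00282, g' = -0.7912 → ψ = 0.5276
Converged at ψ = 0.5276.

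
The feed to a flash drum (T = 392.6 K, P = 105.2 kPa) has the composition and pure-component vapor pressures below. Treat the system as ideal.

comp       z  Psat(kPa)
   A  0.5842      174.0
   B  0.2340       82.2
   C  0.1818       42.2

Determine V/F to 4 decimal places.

Raoult's law: Kᵢ = Pᵢˢᵃᵗ/P = Pᵢˢᵃᵗ/105.2.
  K_A = 174.0/105.2 = 1.653992, K_B = 82.2/105.2 = 0.781369, K_C = 42.2/105.2 = 0.401141
Rachford–Rice: g(V/F) = Σ zᵢ(Kᵢ−1)/(1+V/F(Kᵢ−1)) = 0.
Check two-phase: ΣzᵢKᵢ = 1.2220 > 1 and Σzᵢ/Kᵢ = 1.1059 > 1, so g(0) = 0.2220 > 0 and g(1) = -0.1059 < 0.
Newton iteration, V/F⁰ = 0.5:
  V/F = 0.5000: g = 0.07507, g' = -0.2888 → V/F = 0.7599
  V/F = 0.7599: g = -0.00592, g' = -0.3472 → V/F = 0.7428
  V/F = 0.7428: g = -0.00006, g' = -0.3407 → V/F = 0.7427
Converged at V/F = 0.7427.

V/F = 0.7427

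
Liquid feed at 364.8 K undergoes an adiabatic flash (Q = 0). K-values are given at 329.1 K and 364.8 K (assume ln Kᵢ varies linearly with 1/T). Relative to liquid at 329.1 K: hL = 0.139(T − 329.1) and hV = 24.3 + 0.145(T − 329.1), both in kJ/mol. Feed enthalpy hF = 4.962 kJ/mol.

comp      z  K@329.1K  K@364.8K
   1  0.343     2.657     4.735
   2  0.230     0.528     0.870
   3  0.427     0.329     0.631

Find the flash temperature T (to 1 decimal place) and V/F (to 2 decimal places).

T = 330.5 K, V/F = 0.20

Adiabatic flash: solve Rachford–Rice at each trial T, then check hF = ψ·hV(T) + (1−ψ)·hL(T).
  T = 329.1 K: K = (2.657, 0.528, 0.329), RR gives ψ = 0.172, H_out = 4.186 kJ/mol
  T = 364.8 K: K = (4.735, 0.870, 0.631), RR gives ψ = 0.963, H_out = 28.576 kJ/mol
  T = 347.0 K: K = (3.603, 0.687, 0.464), RR gives ψ = 0.485, H_out = 14.336 kJ/mol
  T = 338.1 K: K = (3.109, 0.605, 0.393), RR gives ψ = 0.327, H_out = 9.222 kJ/mol
  T = 333.6 K: K = (2.877, 0.566, 0.360), RR gives ψ = 0.251, H_out = 6.729 kJ/mol
  T = 331.4 K: K = (2.768, 0.547, 0.345), RR gives ψ = 0.213, H_out = 5.497 kJ/mol
Linear interpolation between T = 329.1 (H_out = 4.186) and T = 331.4 (H_out = 5.497) on hF = 4.962 gives T ≈ 330.5 K, at which ψ = 0.20.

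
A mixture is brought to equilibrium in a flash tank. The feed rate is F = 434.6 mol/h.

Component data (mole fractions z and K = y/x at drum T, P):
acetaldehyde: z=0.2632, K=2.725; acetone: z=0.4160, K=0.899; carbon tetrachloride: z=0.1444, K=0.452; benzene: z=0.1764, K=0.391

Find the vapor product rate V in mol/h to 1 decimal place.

Let ψ = V/F and solve Σ zᵢ(Kᵢ−1)/(1+ψ(Kᵢ−1)) = 0.
Check two-phase: ΣzᵢKᵢ = 1.2254 > 1 and Σzᵢ/Kᵢ = 1.3299 > 1, so g(0) = 0.2254 > 0 and g(1) = -0.3299 < 0.
Iterate (Newton) starting at ψ = 0.5:
  ψ = 0.5000: g = -0.06394, g' = -0.4480 → ψ = 0.3573
  ψ = 0.3573: g = 0.00161, g' = -0.4783 → ψ = 0.3607
Converged at ψ = 0.3607.
Then V = ψ·F = 0.3607·434.6 = 156.7 mol/h and L = F − V = 277.9 mol/h.

V = 156.7 mol/h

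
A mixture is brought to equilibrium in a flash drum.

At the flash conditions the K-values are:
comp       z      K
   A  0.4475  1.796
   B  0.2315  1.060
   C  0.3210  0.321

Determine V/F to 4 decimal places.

V/F = 0.3646

Rachford–Rice: g(V/F) = Σ zᵢ(Kᵢ−1)/(1+V/F(Kᵢ−1)) = 0.
Check two-phase: ΣzᵢKᵢ = 1.1521 > 1 and Σzᵢ/Kᵢ = 1.4676 > 1, so g(0) = 0.1521 > 0 and g(1) = -0.4676 < 0.
Newton iteration, V/F⁰ = 0.5:
  V/F = 0.5000: g = -0.06171, g' = -0.4851 → V/F = 0.3728
  V/F = 0.3728: g = -0.00355, g' = -0.4347 → V/F = 0.3646
Converged at V/F = 0.3646.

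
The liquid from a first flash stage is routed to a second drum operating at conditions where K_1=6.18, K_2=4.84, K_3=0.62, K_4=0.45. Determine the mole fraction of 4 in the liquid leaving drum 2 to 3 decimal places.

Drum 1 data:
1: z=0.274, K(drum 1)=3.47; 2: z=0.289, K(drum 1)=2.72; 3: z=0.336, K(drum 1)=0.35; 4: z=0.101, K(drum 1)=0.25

x_4 (drum 2) = 0.244

Drum 1:
Rachford–Rice: g(ψ₁) = Σ zᵢ(Kᵢ−1)/(1+ψ₁(Kᵢ−1)) = 0.
Feasibility: ΣzᵢKᵢ = 1.880, Σzᵢ/Kᵢ = 1.549 — both > 1, two phases present.
Iterate (Newton) starting at ψ₁ = 0.5:
  ψ₁ = 0.500: g = 0.1253, g' = -1.039 → ψ₁ = 0.621
  ψ₁ = 0.621: g = -0.0002, g' = -1.058 → ψ₁ = 0.620
Converged at ψ₁ = 0.620.
Drum-1 compositions:
  1: x = 0.108, y = 0.375
  2: x = 0.140, y = 0.380
  3: x = 0.563, y = 0.197
  4: x = 0.189, y = 0.047
Drum-2 feed = drum-1 liquid: z₂ = (0.1082, 0.1398, 0.5631, 0.1889).
Drum 2:
Rachford–Rice: g(ψ₂) = Σ zᵢ(Kᵢ−1)/(1+ψ₂(Kᵢ−1)) = 0.
Feasibility: ΣzᵢKᵢ = 1.779, Σzᵢ/Kᵢ = 1.374 — both > 1, two phases present.
Newton–Raphson from ψ₂ = 0.37:
  ψ₂ = 0.370: g = 0.0345, g' = -0.893 → ψ₂ = 0.409
  ψ₂ = 0.409: g = 0.0015, g' = -0.820 → ψ₂ = 0.410
Converged at ψ₂ = 0.410.
  1: x = 0.035, y = 0.214
  2: x = 0.054, y = 0.263
  3: x = 0.667, y = 0.414
  4: x = 0.244, y = 0.110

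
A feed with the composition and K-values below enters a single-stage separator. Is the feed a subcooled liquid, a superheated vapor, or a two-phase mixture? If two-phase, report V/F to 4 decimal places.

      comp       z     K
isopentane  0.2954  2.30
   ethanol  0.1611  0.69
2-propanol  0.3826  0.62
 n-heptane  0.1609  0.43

two-phase, V/F = 0.1801

ΣzᵢKᵢ = 1.0970; Σzᵢ/Kᵢ = 1.3532.
Both exceed 1, so a two-phase solution exists.
Material balance + equilibrium reduce to Σ zᵢ(Kᵢ−1)/(1+ψ(Kᵢ−1)) = 0.
Newton–Raphson from ψ = 0.5:
  ψ = 0.5000: g = -0.13412, g' = -0.3915 → ψ = 0.1574
  ψ = 0.1574: g = 0.01089, g' = -0.4867 → ψ = 0.1798
  ψ = 0.1798: g = 0.00015, g' = -0.4739 → ψ = 0.1801
Converged at ψ = 0.1801.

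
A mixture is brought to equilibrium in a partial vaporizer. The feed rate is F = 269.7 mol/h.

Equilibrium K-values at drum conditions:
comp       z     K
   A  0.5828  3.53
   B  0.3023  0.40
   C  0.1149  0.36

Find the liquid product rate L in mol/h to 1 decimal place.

L = 57.1 mol/h

Let ψ = V/F and solve Σ zᵢ(Kᵢ−1)/(1+ψ(Kᵢ−1)) = 0.
Check two-phase: ΣzᵢKᵢ = 2.2196 > 1 and Σzᵢ/Kᵢ = 1.2400 > 1, so g(0) = 1.2196 > 0 and g(1) = -0.2400 < 0.
Newton–Raphson from ψ = 0.35:
  ψ = 0.3500: g = 0.45765, g' = -1.3018 → ψ = 0.7015
  ψ = 0.7015: g = 0.08469, g' = -0.9640 → ψ = 0.7894
  ψ = 0.7894: g = -0.00125, g' = -1.0003 → ψ = 0.7881
Converged at ψ = 0.7881.
Then V = ψ·F = 0.7881·269.7 = 212.6 mol/h and L = F − V = 57.1 mol/h.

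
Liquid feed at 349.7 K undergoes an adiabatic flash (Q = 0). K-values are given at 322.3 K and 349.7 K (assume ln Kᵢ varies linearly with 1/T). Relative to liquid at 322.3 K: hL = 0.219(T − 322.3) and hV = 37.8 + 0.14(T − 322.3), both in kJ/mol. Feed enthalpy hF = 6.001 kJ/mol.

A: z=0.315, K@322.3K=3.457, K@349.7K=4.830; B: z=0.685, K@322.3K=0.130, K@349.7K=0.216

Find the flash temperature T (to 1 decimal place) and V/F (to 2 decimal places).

T = 328.9 K, V/F = 0.12

Adiabatic flash: solve Rachford–Rice at each trial T, then check hF = ψ·hV(T) + (1−ψ)·hL(T).
  T = 322.3 K: K = (3.457, 0.130), RR gives ψ = 0.083, H_out = 3.148 kJ/mol
  T = 349.7 K: K = (4.830, 0.216), RR gives ψ = 0.223, H_out = 13.945 kJ/mol
  T = 336.0 K: K = (4.114, 0.169), RR gives ψ = 0.159, H_out = 8.847 kJ/mol
  T = 329.1 K: K = (3.776, 0.149), RR gives ψ = 0.123, H_out = 6.080 kJ/mol
  T = 325.7 K: K = (3.615, 0.139), RR gives ψ = 0.104, H_out = 4.644 kJ/mol
  T = 327.4 K: K = (3.695, 0.144), RR gives ψ = 0.114, H_out = 5.369 kJ/mol
Linear interpolation between T = 327.4 (H_out = 5.369) and T = 329.1 (H_out = 6.080) on hF = 6.001 gives T ≈ 328.9 K, at which ψ = 0.12.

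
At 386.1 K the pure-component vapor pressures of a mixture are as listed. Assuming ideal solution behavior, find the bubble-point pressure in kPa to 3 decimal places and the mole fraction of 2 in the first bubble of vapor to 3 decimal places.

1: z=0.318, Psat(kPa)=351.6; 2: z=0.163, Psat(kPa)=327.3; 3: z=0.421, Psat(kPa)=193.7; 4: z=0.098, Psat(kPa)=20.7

Pbub = 248.735 kPa, y_2 = 0.214

At the bubble point ψ → 0, so ΣzᵢKᵢ = 1 with Kᵢ = Pᵢˢᵃᵗ/P ⇒ P = ΣzᵢPᵢˢᵃᵗ.
P = 0.318·351.6 + 0.163·327.3 + 0.421·193.7 + 0.098·20.7 = 248.735 kPa
yᵢ = zᵢPᵢˢᵃᵗ/P ⇒ y_2 = 0.163·327.3/248.735 = 0.214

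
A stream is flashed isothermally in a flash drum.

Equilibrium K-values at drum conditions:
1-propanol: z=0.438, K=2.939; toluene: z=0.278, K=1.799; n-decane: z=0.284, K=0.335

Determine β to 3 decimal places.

β = 0.869

Let β = V/F and solve Σ zᵢ(Kᵢ−1)/(1+β(Kᵢ−1)) = 0.
Feasibility: ΣzᵢKᵢ = 1.883, Σzᵢ/Kᵢ = 1.151 — both > 1, two phases present.
Iterate (Newton) starting at β = 0.5:
  β = 0.500: g = 0.3070, g' = -0.797 → β = 0.885
  β = 0.885: g = -0.0164, g' = -1.026 → β = 0.869
Converged at β = 0.869.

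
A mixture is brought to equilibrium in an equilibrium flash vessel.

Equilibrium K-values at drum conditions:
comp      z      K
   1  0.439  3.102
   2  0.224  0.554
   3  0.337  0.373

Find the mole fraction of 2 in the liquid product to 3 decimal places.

Let ψ = V/F and solve Σ zᵢ(Kᵢ−1)/(1+ψ(Kᵢ−1)) = 0.
Feasibility: ΣzᵢKᵢ = 1.612, Σzᵢ/Kᵢ = 1.449 — both > 1, two phases present.
Iterate (Newton) starting at ψ = 0.44:
  ψ = 0.440: g = 0.0633, g' = -0.845 → ψ = 0.515
  ψ = 0.515: g = 0.0014, g' = -0.811 → ψ = 0.517
Converged at ψ = 0.517.
Compositions from xᵢ = zᵢ/(1+ψ(Kᵢ−1)), yᵢ = Kᵢxᵢ:
  1: x = 0.210, y = 0.653
  2: x = 0.291, y = 0.161
  3: x = 0.498, y = 0.186

x_2 = 0.291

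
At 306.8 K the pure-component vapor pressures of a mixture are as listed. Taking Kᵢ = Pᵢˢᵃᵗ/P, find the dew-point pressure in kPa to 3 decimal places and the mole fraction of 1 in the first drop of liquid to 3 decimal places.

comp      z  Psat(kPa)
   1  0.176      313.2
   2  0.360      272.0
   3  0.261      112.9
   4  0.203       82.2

Pdew = 149.996 kPa, x_1 = 0.084

At the dew point ψ → 1, so Σzᵢ/Kᵢ = 1 with Kᵢ = Pᵢˢᵃᵗ/P ⇒ 1/P = Σzᵢ/Pᵢˢᵃᵗ.
1/P = 0.176/313.2 + 0.360/272.0 + 0.261/112.9 + 0.203/82.2 = 0.006667 ⇒ P = 149.996 kPa
xᵢ = zᵢP/Pᵢˢᵃᵗ ⇒ x_1 = 0.176·149.996/313.2 = 0.084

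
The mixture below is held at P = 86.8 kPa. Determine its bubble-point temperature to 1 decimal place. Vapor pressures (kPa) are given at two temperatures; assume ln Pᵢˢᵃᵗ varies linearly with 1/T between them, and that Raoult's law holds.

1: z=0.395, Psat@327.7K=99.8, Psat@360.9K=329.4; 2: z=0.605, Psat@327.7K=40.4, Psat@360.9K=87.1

T = 336.9 K

Bubble-point temperature: ΣzᵢPᵢˢᵃᵗ(T) = P. Interpolate ln Pᵢˢᵃᵗ = aᵢ + bᵢ/T.
  T = 327.7 K: ΣzᵢPᵢˢᵃᵗ = 63.86 kPa
  T = 360.9 K: ΣzᵢPᵢˢᵃᵗ = 182.81 kPa
  T = 344.3 K: ΣzᵢPᵢˢᵃᵗ = 110.27 kPa
  T = 336.0 K: ΣzᵢPᵢˢᵃᵗ = 84.36 kPa
  T = 340.1 K: ΣzᵢPᵢˢᵃᵗ = 96.42 kPa
  T = 338.1 K: ΣzᵢPᵢˢᵃᵗ = 90.37 kPa
Interpolating between 336.0 K and 338.1 K gives T ≈ 336.9 K.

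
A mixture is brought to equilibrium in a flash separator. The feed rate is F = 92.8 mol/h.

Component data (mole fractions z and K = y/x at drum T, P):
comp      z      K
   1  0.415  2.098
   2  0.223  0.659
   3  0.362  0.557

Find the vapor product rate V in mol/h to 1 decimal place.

Material balance + equilibrium reduce to Σ zᵢ(Kᵢ−1)/(1+ψ(Kᵢ−1)) = 0.
g(0) = ΣzᵢKᵢ − 1 = 0.219 and g(1) = 1 − Σzᵢ/Kᵢ = -0.186, so a root lies in (0, 1).
Iterate (Newton) starting at ψ = 0.5:
  ψ = 0.500: g = -0.0035, g' = -0.363 → ψ = 0.490
Converged at ψ = 0.490.
Then V = ψ·F = 0.4904·92.8 = 45.5 mol/h and L = F − V = 47.3 mol/h.

V = 45.5 mol/h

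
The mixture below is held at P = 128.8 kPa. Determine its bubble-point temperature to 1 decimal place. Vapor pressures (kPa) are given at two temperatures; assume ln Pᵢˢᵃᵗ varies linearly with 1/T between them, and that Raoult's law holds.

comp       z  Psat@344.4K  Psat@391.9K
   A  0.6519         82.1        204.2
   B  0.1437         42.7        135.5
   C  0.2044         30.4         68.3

Bubble-point temperature: ΣzᵢPᵢˢᵃᵗ(T) = P. Interpolate ln Pᵢˢᵃᵗ = aᵢ + bᵢ/T.
  T = 344.4 K: ΣzᵢPᵢˢᵃᵗ = 65.87 kPa
  T = 391.9 K: ΣzᵢPᵢˢᵃᵗ = 166.55 kPa
  T = 368.1 K: ΣzᵢPᵢˢᵃᵗ = 107.73 kPa
  T = 380.0 K: ΣzᵢPᵢˢᵃᵗ = 134.84 kPa
  T = 374.1 K: ΣzᵢPᵢˢᵃᵗ = 120.84 kPa
  T = 377.1 K: ΣzᵢPᵢˢᵃᵗ = 127.82 kPa
Interpolating between 377.1 K and 380.0 K gives T ≈ 377.5 K.

T = 377.5 K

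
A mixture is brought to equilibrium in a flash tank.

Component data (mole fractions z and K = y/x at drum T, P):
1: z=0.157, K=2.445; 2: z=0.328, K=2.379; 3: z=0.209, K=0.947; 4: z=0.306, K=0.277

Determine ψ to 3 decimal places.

ψ = 0.557

Iterate (Newton) starting at ψ = 0.5:
  ψ = 0.500: g = 0.0416, g' = -0.722 → ψ = 0.558
  ψ = 0.558: g = -0.0007, g' = -0.749 → ψ = 0.557
Converged at ψ = 0.557.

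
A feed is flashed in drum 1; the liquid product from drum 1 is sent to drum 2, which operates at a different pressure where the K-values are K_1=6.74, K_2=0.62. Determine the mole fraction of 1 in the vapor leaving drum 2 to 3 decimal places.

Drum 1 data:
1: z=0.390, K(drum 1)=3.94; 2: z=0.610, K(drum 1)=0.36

y_1 (drum 2) = 0.418

Drum 1:
Rachford–Rice: g(ψ₁) = Σ zᵢ(Kᵢ−1)/(1+ψ₁(Kᵢ−1)) = 0.
g(0) = ΣzᵢKᵢ − 1 = 0.756 and g(1) = 1 − Σzᵢ/Kᵢ = -0.793, so a root lies in (0, 1).
Binary case is linear: z₁(K₁−1)(1+ψ₁(K₂−1)) + z₂(K₂−1)(1+ψ₁(K₁−1)) = 0
⇒ ψ₁ = [z₁(K₁−1)+z₂(K₂−1)] / [−(K₁−1)(K₂−1)] = 0.7562/1.8816 = 0.402
Drum-1 compositions:
  1: x = 0.179, y = 0.704
  2: x = 0.821, y = 0.296
Drum-2 feed = drum-1 liquid: z₂ = (0.1788, 0.8212).
Drum 2:
Let ψ₂ = V/F and solve Σ zᵢ(Kᵢ−1)/(1+ψ₂(Kᵢ−1)) = 0.
Check two-phase: ΣzᵢKᵢ = 1.714 > 1 and Σzᵢ/Kᵢ = 1.351 > 1, so g(0) = 0.714 > 0 and g(1) = -0.351 < 0.
Binary case is linear: z₁(K₁−1)(1+ψ₂(K₂−1)) + z₂(K₂−1)(1+ψ₂(K₁−1)) = 0
⇒ ψ₂ = [z₁(K₁−1)+z₂(K₂−1)] / [−(K₁−1)(K₂−1)] = 0.7141/2.1812 = 0.327
  1: x = 0.062, y = 0.418
  2: x = 0.938, y = 0.582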